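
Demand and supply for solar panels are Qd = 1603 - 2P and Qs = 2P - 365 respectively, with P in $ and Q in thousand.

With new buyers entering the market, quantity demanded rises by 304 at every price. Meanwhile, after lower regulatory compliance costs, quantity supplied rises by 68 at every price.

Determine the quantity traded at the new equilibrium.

Initially, 1603 - 2P = 2P - 365, so 1968 = 4P and P = 492, Q = 619.
With the change applied: demand Qd = 1907 - 2P, supply Qs = 2P - 297.
Clearing the new market: 1907 - 2P = 2P - 297, so P = 551 and Q = 805.

805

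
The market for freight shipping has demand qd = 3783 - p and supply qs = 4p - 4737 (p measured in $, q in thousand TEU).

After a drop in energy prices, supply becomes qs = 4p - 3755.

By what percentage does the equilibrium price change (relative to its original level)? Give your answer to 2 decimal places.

-11.53

Initially, 3783 - p = 4p - 4737, so 8520 = 5p and p = 1704, q = 2079.
With the change applied: demand qd = 3783 - p, supply qs = 4p - 3755.
Clearing the new market: 3783 - p = 4p - 3755, so p = 1507.6 and q = 2275.4.
%Δp = (1507.6 − 1704) / 1704 × 100 = -11.53%.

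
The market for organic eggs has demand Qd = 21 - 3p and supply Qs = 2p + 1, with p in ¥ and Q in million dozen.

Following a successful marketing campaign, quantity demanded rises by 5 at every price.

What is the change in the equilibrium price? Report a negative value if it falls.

+1

Initially, 21 - 3p = 2p + 1, so 20 = 5p and p = 4, Q = 9.
With the change applied: demand Qd = 26 - 3p, supply Qs = 2p + 1.
Setting them equal: 26 - 3p = 2p + 1 → 25 = 5p, so p = 5 and Q = 11.
Δp = 5 − 4 = +1.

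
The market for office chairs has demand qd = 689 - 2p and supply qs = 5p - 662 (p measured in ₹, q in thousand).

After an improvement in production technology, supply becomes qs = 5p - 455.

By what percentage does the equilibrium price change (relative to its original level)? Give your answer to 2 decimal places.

Original equilibrium: 689 - 2p = 5p - 662 gives 1351 = 7p, so p = 193 and q = 303.
With the change applied: demand qd = 689 - 2p, supply qs = 5p - 455.
Clearing the new market: 689 - 2p = 5p - 455, so p = 1144/7 ≈ 163.4286 and q = 2535/7 ≈ 362.1429.
%Δp = (163.4286 − 193) / 193 × 100 = -15.32%.

-15.32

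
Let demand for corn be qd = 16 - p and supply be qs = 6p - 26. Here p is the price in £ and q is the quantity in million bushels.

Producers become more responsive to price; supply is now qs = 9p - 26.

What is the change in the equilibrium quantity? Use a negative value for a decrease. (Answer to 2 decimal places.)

Original equilibrium: 16 - p = 6p - 26 gives 42 = 7p, so p = 6 and q = 10.
After the shift, demand is qd = 16 - p and supply is qs = 9p - 26.
Equate the new curves: 16 - p = 9p - 26, giving 42 = 10p, p = 4.2, q = 11.8.
Δq = 11.8 − 10 = +1.80.

+1.80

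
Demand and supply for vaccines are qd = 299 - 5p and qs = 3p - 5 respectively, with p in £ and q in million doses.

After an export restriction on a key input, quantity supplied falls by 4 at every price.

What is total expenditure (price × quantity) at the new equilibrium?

4100.25

Initially, 299 - 5p = 3p - 5, so 304 = 8p and p = 38, q = 109.
The shock moves the curves to qd = 299 - 5p and qs = 3p - 9.
Clearing the new market: 299 - 5p = 3p - 9, so p = 38.5 and q = 106.5.
New expenditure = 38.5 × 106.5 = 4100.25.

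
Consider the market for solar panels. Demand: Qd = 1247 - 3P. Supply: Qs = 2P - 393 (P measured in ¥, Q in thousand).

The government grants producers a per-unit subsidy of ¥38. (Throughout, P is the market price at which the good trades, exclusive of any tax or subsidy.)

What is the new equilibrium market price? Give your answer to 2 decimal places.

Initially, 1247 - 3P = 2P - 393, so 1640 = 5P and P = 328, Q = 263.
Since sellers receive the price plus the subsidy, the effective supply curve becomes Qs = 2P - 317.
Setting them equal: 1247 - 3P = 2P - 317 → 1564 = 5P, so P = 312.8 and Q = 308.6.

312.80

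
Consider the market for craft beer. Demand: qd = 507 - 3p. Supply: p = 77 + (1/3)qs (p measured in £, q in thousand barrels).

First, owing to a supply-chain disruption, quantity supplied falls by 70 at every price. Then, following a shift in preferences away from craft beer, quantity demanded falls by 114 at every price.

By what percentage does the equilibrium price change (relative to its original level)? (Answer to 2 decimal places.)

Initially, 507 - 3p = 3p - 231, so 738 = 6p and p = 123, q = 138.
The shock moves the curves to qd = 393 - 3p and qs = 3p - 301.
Clearing the new market: 393 - 3p = 3p - 301, so p = 347/3 ≈ 115.6667 and q = 46.
%Δp = (115.6667 − 123) / 123 × 100 = -5.96%.

-5.96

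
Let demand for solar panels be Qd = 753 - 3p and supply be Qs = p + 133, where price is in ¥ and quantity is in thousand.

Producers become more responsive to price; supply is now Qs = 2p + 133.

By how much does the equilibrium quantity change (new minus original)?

Initially, 753 - 3p = p + 133, so 620 = 4p and p = 155, Q = 288.
The new curves are Qd = 753 - 3p (demand) and Qs = 2p + 133 (supply).
Equate the new curves: 753 - 3p = 2p + 133, giving 620 = 5p, p = 124, Q = 381.
ΔQ = 381 − 288 = +93.

+93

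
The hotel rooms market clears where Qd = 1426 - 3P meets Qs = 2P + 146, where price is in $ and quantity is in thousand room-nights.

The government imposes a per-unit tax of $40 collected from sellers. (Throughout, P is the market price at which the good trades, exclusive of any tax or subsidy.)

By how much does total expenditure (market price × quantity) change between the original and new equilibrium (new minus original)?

Initially, 1426 - 3P = 2P + 146, so 1280 = 5P and P = 256, Q = 658.
Since sellers keep the price net of the tax, the effective supply curve becomes Qs = 2P + 66.
Clearing the new market: 1426 - 3P = 2P + 66, so P = 272 and Q = 610.
Expenditure moves from 256×658 = 168448 to 272×610 = 165920; change = -2528.

-2528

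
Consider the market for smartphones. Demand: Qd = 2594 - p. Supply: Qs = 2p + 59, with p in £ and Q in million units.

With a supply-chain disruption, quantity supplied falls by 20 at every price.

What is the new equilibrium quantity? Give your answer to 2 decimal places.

1742.33

Solve the original market: 2594 - p = 2p + 59, hence p = 845 and Q = 1749.
After the shift, demand is Qd = 2594 - p and supply is Qs = 2p + 39.
New equilibrium: 2594 - p = 2p + 39 ⇒ 2555 = 3p ⇒ p = 2555/3 ≈ 851.6667, Q = 5227/3 ≈ 1742.3333.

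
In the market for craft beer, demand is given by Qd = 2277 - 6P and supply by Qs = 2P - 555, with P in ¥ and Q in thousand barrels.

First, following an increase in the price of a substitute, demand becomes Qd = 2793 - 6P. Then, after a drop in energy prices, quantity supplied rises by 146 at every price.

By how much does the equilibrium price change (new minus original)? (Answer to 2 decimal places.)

Before the shock: 2277 - 6P = 2P - 555 ⇒ 2832 = 8P ⇒ P = 354, Q = 153.
After the shift, demand is Qd = 2793 - 6P and supply is Qs = 2P - 409.
Setting them equal: 2793 - 6P = 2P - 409 → 3202 = 8P, so P = 400.25 and Q = 391.5.
ΔP = 400.25 − 354 = +46.25.

+46.25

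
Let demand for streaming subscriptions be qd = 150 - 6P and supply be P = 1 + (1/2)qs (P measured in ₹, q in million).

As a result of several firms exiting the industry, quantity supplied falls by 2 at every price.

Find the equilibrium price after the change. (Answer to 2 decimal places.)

19.25

Before the shock: 150 - 6P = 2P - 2 ⇒ 152 = 8P ⇒ P = 19, q = 36.
With the change applied: demand qd = 150 - 6P, supply qs = 2P - 4.
New equilibrium: 150 - 6P = 2P - 4 ⇒ 154 = 8P ⇒ P = 19.25, q = 34.5.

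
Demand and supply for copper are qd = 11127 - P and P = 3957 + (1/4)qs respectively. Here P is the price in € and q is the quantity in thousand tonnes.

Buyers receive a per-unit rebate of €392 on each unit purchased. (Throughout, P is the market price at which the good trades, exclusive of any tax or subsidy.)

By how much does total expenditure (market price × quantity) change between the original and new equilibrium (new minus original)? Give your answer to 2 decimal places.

+2164906.24

Solve the original market: 11127 - P = 4P - 15828, hence P = 5391 and q = 5736.
Since buyers' out-of-pocket price is the market price minus the rebate, the effective demand curve becomes qd = 11519 - P.
New equilibrium: 11519 - P = 4P - 15828 ⇒ 27347 = 5P ⇒ P = 5469.4, q = 6049.6.
Expenditure moves from 5391×5736 = 30922776 to 5469.4×6049.6 = 33087682.24; change = +2164906.24.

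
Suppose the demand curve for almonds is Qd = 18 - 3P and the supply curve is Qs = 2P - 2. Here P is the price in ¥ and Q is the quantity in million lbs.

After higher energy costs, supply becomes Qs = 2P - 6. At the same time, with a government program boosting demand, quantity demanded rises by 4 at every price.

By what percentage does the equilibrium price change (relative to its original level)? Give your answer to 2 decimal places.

Original equilibrium: 18 - 3P = 2P - 2 gives 20 = 5P, so P = 4 and Q = 6.
After the shift, demand is Qd = 22 - 3P and supply is Qs = 2P - 6.
New equilibrium: 22 - 3P = 2P - 6 ⇒ 28 = 5P ⇒ P = 5.6, Q = 5.2.
%ΔP = (5.6 − 4) / 4 × 100 = +40.00%.

+40.00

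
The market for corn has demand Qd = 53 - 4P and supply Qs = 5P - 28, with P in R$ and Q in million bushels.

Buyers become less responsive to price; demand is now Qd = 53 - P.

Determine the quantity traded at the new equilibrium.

Before the shock: 53 - 4P = 5P - 28 ⇒ 81 = 9P ⇒ P = 9, Q = 17.
With the change applied: demand Qd = 53 - P, supply Qs = 5P - 28.
Setting them equal: 53 - P = 5P - 28 → 81 = 6P, so P = 13.5 and Q = 39.5.

39.5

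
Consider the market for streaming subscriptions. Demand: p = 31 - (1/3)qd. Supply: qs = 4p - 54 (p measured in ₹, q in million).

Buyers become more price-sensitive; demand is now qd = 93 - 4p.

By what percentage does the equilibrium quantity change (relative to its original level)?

-35

Solve the original market: 93 - 3p = 4p - 54, hence p = 21 and q = 30.
The shock moves the curves to qd = 93 - 4p and qs = 4p - 54.
New equilibrium: 93 - 4p = 4p - 54 ⇒ 147 = 8p ⇒ p = 18.375, q = 19.5.
%Δq = (19.5 − 30) / 30 × 100 = -35%.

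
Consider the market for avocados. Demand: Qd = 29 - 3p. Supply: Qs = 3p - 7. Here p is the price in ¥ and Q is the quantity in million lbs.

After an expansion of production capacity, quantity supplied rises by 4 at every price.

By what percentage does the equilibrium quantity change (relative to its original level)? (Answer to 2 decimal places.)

+18.18

Solve the original market: 29 - 3p = 3p - 7, hence p = 6 and Q = 11.
After the shift, demand is Qd = 29 - 3p and supply is Qs = 3p - 3.
New equilibrium: 29 - 3p = 3p - 3 ⇒ 32 = 6p ⇒ p = 16/3 ≈ 5.3333, Q = 13.
%ΔQ = (13 − 11) / 11 × 100 = +18.18%.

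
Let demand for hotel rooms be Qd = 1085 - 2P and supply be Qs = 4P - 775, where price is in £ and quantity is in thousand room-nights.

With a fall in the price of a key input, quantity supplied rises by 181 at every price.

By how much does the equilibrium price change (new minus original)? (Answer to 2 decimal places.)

-30.17

Initially, 1085 - 2P = 4P - 775, so 1860 = 6P and P = 310, Q = 465.
With the change applied: demand Qd = 1085 - 2P, supply Qs = 4P - 594.
Equate the new curves: 1085 - 2P = 4P - 594, giving 1679 = 6P, P = 1679/6 ≈ 279.8333, Q = 1576/3 ≈ 525.3333.
ΔP = 279.8333 − 310 = -30.17.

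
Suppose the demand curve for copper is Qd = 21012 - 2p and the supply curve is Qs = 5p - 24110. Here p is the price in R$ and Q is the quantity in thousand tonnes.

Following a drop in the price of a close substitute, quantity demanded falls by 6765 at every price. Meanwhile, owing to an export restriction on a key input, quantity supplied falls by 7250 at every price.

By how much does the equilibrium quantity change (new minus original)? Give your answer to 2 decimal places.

Before the shock: 21012 - 2p = 5p - 24110 ⇒ 45122 = 7p ⇒ p = 6446, Q = 8120.
With the change applied: demand Qd = 14247 - 2p, supply Qs = 5p - 31360.
Setting them equal: 14247 - 2p = 5p - 31360 → 45607 = 7p, so p = 45607/7 ≈ 6515.2857 and Q = 8515/7 ≈ 1216.4286.
ΔQ = 1216.4286 − 8120 = -6903.57.

-6903.57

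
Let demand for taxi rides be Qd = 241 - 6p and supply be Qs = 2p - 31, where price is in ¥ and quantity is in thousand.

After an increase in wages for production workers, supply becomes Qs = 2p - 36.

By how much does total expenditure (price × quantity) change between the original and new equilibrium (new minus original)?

Solve the original market: 241 - 6p = 2p - 31, hence p = 34 and Q = 37.
The new curves are Qd = 241 - 6p (demand) and Qs = 2p - 36 (supply).
Setting them equal: 241 - 6p = 2p - 36 → 277 = 8p, so p = 34.625 and Q = 33.25.
Expenditure moves from 34×37 = 1258 to 34.625×33.25 = 1151.28125; change = -106.71875.

-106.71875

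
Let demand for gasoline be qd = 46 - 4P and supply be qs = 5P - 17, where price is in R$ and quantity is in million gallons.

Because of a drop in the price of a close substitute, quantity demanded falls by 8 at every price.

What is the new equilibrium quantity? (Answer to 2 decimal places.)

13.56

Before the shock: 46 - 4P = 5P - 17 ⇒ 63 = 9P ⇒ P = 7, q = 18.
After the shift, demand is qd = 38 - 4P and supply is qs = 5P - 17.
Setting them equal: 38 - 4P = 5P - 17 → 55 = 9P, so P = 55/9 ≈ 6.1111 and q = 122/9 ≈ 13.5556.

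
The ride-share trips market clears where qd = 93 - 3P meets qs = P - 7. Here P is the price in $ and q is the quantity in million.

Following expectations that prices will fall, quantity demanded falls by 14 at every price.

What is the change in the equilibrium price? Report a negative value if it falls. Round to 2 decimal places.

Before the shock: 93 - 3P = P - 7 ⇒ 100 = 4P ⇒ P = 25, q = 18.
The shock moves the curves to qd = 79 - 3P and qs = P - 7.
Clearing the new market: 79 - 3P = P - 7, so P = 21.5 and q = 14.5.
ΔP = 21.5 − 25 = -3.50.

-3.50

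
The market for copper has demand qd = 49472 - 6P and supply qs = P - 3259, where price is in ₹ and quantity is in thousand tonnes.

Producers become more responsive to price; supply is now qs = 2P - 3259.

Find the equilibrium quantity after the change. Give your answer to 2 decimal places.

9923.75

Before the shock: 49472 - 6P = P - 3259 ⇒ 52731 = 7P ⇒ P = 7533, q = 4274.
With the change applied: demand qd = 49472 - 6P, supply qs = 2P - 3259.
Equate the new curves: 49472 - 6P = 2P - 3259, giving 52731 = 8P, P = 6591.375, q = 9923.75.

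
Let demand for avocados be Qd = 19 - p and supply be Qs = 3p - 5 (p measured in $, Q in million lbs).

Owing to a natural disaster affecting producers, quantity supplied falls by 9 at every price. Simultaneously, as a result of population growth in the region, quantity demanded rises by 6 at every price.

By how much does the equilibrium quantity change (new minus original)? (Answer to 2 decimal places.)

+2.25

Initially, 19 - p = 3p - 5, so 24 = 4p and p = 6, Q = 13.
With the change applied: demand Qd = 25 - p, supply Qs = 3p - 14.
Setting them equal: 25 - p = 3p - 14 → 39 = 4p, so p = 9.75 and Q = 15.25.
ΔQ = 15.25 − 13 = +2.25.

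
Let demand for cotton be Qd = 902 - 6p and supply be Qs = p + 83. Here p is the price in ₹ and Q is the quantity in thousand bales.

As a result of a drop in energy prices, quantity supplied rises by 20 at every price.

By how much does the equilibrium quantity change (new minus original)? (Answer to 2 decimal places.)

+17.14

Original equilibrium: 902 - 6p = p + 83 gives 819 = 7p, so p = 117 and Q = 200.
With the change applied: demand Qd = 902 - 6p, supply Qs = p + 103.
Clearing the new market: 902 - 6p = p + 103, so p = 799/7 ≈ 114.1429 and Q = 1520/7 ≈ 217.1429.
ΔQ = 217.1429 − 200 = +17.14.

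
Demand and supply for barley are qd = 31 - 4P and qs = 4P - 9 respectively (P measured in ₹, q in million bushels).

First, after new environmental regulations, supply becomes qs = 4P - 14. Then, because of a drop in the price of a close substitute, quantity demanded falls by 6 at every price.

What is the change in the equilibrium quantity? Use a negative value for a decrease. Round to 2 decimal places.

-5.50

Original equilibrium: 31 - 4P = 4P - 9 gives 40 = 8P, so P = 5 and q = 11.
The shock moves the curves to qd = 25 - 4P and qs = 4P - 14.
Setting them equal: 25 - 4P = 4P - 14 → 39 = 8P, so P = 4.875 and q = 5.5.
Δq = 5.5 − 11 = -5.50.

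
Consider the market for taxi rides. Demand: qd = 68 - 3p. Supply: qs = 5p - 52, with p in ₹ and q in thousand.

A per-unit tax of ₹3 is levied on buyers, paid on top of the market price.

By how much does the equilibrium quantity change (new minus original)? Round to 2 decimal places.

Solve the original market: 68 - 3p = 5p - 52, hence p = 15 and q = 23.
Since buyers pay the price plus the tax, the effective demand curve becomes qd = 59 - 3p.
Equate the new curves: 59 - 3p = 5p - 52, giving 111 = 8p, p = 13.875, q = 17.375.
Δq = 17.375 − 23 = -5.63.

-5.63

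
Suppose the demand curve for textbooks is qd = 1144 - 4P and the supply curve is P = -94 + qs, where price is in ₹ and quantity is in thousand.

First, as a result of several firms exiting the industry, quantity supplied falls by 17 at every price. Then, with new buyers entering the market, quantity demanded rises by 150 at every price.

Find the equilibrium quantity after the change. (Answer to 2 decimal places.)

320.40

Solve the original market: 1144 - 4P = P + 94, hence P = 210 and q = 304.
The new curves are qd = 1294 - 4P (demand) and qs = P + 77 (supply).
New equilibrium: 1294 - 4P = P + 77 ⇒ 1217 = 5P ⇒ P = 243.4, q = 320.4.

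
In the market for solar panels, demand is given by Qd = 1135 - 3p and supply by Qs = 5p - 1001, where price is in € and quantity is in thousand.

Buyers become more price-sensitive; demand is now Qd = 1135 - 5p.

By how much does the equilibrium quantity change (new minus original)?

-267

Before the shock: 1135 - 3p = 5p - 1001 ⇒ 2136 = 8p ⇒ p = 267, Q = 334.
With the change applied: demand Qd = 1135 - 5p, supply Qs = 5p - 1001.
Equate the new curves: 1135 - 5p = 5p - 1001, giving 2136 = 10p, p = 213.6, Q = 67.
ΔQ = 67 − 334 = -267.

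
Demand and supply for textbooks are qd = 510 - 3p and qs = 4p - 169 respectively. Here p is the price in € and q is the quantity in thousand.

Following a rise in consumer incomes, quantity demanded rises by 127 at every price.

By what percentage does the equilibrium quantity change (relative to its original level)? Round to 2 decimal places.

Original equilibrium: 510 - 3p = 4p - 169 gives 679 = 7p, so p = 97 and q = 219.
After the shift, demand is qd = 637 - 3p and supply is qs = 4p - 169.
New equilibrium: 637 - 3p = 4p - 169 ⇒ 806 = 7p ⇒ p = 806/7 ≈ 115.1429, q = 2041/7 ≈ 291.5714.
%Δq = (291.5714 − 219) / 219 × 100 = +33.14%.

+33.14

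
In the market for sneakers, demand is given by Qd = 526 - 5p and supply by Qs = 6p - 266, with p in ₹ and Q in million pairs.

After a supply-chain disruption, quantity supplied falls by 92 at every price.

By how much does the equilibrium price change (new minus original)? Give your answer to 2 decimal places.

+8.36

Initially, 526 - 5p = 6p - 266, so 792 = 11p and p = 72, Q = 166.
The new curves are Qd = 526 - 5p (demand) and Qs = 6p - 358 (supply).
Setting them equal: 526 - 5p = 6p - 358 → 884 = 11p, so p = 884/11 ≈ 80.3636 and Q = 1366/11 ≈ 124.1818.
Δp = 80.3636 − 72 = +8.36.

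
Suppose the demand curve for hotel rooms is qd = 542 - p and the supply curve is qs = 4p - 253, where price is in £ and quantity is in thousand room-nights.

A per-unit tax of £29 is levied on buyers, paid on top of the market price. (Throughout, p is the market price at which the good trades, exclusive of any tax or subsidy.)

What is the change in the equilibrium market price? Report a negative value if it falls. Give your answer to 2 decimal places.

Initially, 542 - p = 4p - 253, so 795 = 5p and p = 159, q = 383.
Since buyers pay the price plus the tax, the effective demand curve becomes qd = 513 - p.
Setting them equal: 513 - p = 4p - 253 → 766 = 5p, so p = 153.2 and q = 359.8.
Δp = 153.2 − 159 = -5.80.

-5.80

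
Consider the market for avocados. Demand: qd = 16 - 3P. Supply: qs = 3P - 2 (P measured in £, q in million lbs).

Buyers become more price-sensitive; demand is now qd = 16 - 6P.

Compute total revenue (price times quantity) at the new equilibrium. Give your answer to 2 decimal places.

8.00

Before the shock: 16 - 3P = 3P - 2 ⇒ 18 = 6P ⇒ P = 3, q = 7.
With the change applied: demand qd = 16 - 6P, supply qs = 3P - 2.
Equate the new curves: 16 - 6P = 3P - 2, giving 18 = 9P, P = 2, q = 4.
New expenditure = 2 × 4 = 8.00.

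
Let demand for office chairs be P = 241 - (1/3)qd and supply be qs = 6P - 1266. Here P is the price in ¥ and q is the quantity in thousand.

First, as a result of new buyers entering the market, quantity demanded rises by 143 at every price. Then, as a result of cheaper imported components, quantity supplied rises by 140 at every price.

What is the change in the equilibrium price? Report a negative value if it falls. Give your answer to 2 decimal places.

+0.33

Original equilibrium: 723 - 3P = 6P - 1266 gives 1989 = 9P, so P = 221 and q = 60.
With the change applied: demand qd = 866 - 3P, supply qs = 6P - 1126.
Setting them equal: 866 - 3P = 6P - 1126 → 1992 = 9P, so P = 664/3 ≈ 221.3333 and q = 202.
ΔP = 221.3333 − 221 = +0.33.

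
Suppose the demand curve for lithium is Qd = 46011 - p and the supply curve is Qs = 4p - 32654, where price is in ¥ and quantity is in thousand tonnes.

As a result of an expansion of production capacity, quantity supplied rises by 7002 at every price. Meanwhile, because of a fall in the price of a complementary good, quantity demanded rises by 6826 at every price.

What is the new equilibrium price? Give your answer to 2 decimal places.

15697.80

Initially, 46011 - p = 4p - 32654, so 78665 = 5p and p = 15733, Q = 30278.
The shock moves the curves to Qd = 52837 - p and Qs = 4p - 25652.
Setting them equal: 52837 - p = 4p - 25652 → 78489 = 5p, so p = 15697.8 and Q = 37139.2.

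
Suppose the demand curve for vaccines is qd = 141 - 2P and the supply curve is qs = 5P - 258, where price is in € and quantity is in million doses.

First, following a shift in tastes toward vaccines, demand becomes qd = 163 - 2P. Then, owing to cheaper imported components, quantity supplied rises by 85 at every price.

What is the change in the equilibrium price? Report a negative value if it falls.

-9

Initially, 141 - 2P = 5P - 258, so 399 = 7P and P = 57, q = 27.
The new curves are qd = 163 - 2P (demand) and qs = 5P - 173 (supply).
Clearing the new market: 163 - 2P = 5P - 173, so P = 48 and q = 67.
ΔP = 48 − 57 = -9.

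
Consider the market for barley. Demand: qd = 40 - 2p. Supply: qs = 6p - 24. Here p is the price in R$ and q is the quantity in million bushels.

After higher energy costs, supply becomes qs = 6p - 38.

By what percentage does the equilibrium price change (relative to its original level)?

+21.875

Initially, 40 - 2p = 6p - 24, so 64 = 8p and p = 8, q = 24.
The new curves are qd = 40 - 2p (demand) and qs = 6p - 38 (supply).
Clearing the new market: 40 - 2p = 6p - 38, so p = 9.75 and q = 20.5.
%Δp = (9.75 − 8) / 8 × 100 = +21.875%.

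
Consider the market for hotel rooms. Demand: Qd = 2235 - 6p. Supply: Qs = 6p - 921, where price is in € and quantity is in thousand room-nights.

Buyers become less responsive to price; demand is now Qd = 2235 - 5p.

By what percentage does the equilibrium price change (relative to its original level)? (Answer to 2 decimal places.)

+9.09

Solve the original market: 2235 - 6p = 6p - 921, hence p = 263 and Q = 657.
The shock moves the curves to Qd = 2235 - 5p and Qs = 6p - 921.
Clearing the new market: 2235 - 5p = 6p - 921, so p = 3156/11 ≈ 286.9091 and Q = 8805/11 ≈ 800.4545.
%Δp = (286.9091 − 263) / 263 × 100 = +9.09%.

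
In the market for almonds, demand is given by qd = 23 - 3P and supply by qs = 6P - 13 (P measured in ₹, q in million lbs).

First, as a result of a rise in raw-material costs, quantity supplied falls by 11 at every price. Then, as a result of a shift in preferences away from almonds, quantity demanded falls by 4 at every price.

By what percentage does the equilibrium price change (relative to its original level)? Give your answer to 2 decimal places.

Initially, 23 - 3P = 6P - 13, so 36 = 9P and P = 4, q = 11.
The shock moves the curves to qd = 19 - 3P and qs = 6P - 24.
New equilibrium: 19 - 3P = 6P - 24 ⇒ 43 = 9P ⇒ P = 43/9 ≈ 4.7778, q = 14/3 ≈ 4.6667.
%ΔP = (4.7778 − 4) / 4 × 100 = +19.44%.

+19.44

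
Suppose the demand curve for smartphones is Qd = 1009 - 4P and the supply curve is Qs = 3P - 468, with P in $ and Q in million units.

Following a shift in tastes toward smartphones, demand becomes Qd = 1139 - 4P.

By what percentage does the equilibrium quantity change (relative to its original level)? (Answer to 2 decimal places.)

Original equilibrium: 1009 - 4P = 3P - 468 gives 1477 = 7P, so P = 211 and Q = 165.
The new curves are Qd = 1139 - 4P (demand) and Qs = 3P - 468 (supply).
New equilibrium: 1139 - 4P = 3P - 468 ⇒ 1607 = 7P ⇒ P = 1607/7 ≈ 229.5714, Q = 1545/7 ≈ 220.7143.
%ΔQ = (220.7143 − 165) / 165 × 100 = +33.77%.

+33.77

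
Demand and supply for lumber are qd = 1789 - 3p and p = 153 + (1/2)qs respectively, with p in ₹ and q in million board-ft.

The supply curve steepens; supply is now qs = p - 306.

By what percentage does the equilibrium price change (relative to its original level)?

Initially, 1789 - 3p = 2p - 306, so 2095 = 5p and p = 419, q = 532.
With the change applied: demand qd = 1789 - 3p, supply qs = p - 306.
Equate the new curves: 1789 - 3p = p - 306, giving 2095 = 4p, p = 523.75, q = 217.75.
%Δp = (523.75 − 419) / 419 × 100 = +25%.

+25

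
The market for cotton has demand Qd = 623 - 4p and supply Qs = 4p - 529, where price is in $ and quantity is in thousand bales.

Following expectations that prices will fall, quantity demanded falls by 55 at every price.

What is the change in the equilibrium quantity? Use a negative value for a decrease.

Original equilibrium: 623 - 4p = 4p - 529 gives 1152 = 8p, so p = 144 and Q = 47.
After the shift, demand is Qd = 568 - 4p and supply is Qs = 4p - 529.
Equate the new curves: 568 - 4p = 4p - 529, giving 1097 = 8p, p = 137.125, Q = 19.5.
ΔQ = 19.5 − 47 = -27.5.

-27.5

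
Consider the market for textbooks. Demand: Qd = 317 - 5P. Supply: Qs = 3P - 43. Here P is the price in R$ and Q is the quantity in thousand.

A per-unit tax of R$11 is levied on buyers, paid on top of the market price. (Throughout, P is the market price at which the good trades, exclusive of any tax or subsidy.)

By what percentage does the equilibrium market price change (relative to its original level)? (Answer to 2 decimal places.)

-15.28

Original equilibrium: 317 - 5P = 3P - 43 gives 360 = 8P, so P = 45 and Q = 92.
Since buyers pay the price plus the tax, the effective demand curve becomes Qd = 262 - 5P.
Equate the new curves: 262 - 5P = 3P - 43, giving 305 = 8P, P = 38.125, Q = 71.375.
%ΔP = (38.125 − 45) / 45 × 100 = -15.28%.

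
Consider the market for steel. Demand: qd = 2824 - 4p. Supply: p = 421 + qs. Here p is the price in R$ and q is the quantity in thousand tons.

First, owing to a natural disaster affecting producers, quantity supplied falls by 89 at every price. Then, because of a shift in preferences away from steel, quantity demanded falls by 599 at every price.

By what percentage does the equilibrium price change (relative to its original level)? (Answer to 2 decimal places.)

Before the shock: 2824 - 4p = p - 421 ⇒ 3245 = 5p ⇒ p = 649, q = 228.
With the change applied: demand qd = 2225 - 4p, supply qs = p - 510.
Clearing the new market: 2225 - 4p = p - 510, so p = 547 and q = 37.
%Δp = (547 − 649) / 649 × 100 = -15.72%.

-15.72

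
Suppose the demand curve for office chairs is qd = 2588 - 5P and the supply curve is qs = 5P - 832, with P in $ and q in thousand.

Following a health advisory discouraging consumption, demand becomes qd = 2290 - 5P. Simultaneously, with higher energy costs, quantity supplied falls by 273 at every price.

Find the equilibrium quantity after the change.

592.5

Initially, 2588 - 5P = 5P - 832, so 3420 = 10P and P = 342, q = 878.
The new curves are qd = 2290 - 5P (demand) and qs = 5P - 1105 (supply).
Clearing the new market: 2290 - 5P = 5P - 1105, so P = 339.5 and q = 592.5.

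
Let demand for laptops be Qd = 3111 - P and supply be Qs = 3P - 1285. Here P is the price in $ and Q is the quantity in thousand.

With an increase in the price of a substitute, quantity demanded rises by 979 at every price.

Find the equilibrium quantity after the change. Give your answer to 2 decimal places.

Original equilibrium: 3111 - P = 3P - 1285 gives 4396 = 4P, so P = 1099 and Q = 2012.
The new curves are Qd = 4090 - P (demand) and Qs = 3P - 1285 (supply).
Setting them equal: 4090 - P = 3P - 1285 → 5375 = 4P, so P = 1343.75 and Q = 2746.25.

2746.25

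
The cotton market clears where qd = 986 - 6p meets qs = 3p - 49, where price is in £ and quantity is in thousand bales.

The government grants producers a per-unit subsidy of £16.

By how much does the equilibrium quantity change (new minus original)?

Initially, 986 - 6p = 3p - 49, so 1035 = 9p and p = 115, q = 296.
Since sellers receive the price plus the subsidy, the effective supply curve becomes qs = 3p - 1.
New equilibrium: 986 - 6p = 3p - 1 ⇒ 987 = 9p ⇒ p = 329/3 ≈ 109.6667, q = 328.
Δq = 328 − 296 = +32.

+32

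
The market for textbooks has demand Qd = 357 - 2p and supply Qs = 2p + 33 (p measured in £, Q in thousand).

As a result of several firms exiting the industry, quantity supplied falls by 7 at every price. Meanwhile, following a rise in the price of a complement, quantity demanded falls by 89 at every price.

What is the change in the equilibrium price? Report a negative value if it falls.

Initially, 357 - 2p = 2p + 33, so 324 = 4p and p = 81, Q = 195.
After the shift, demand is Qd = 268 - 2p and supply is Qs = 2p + 26.
New equilibrium: 268 - 2p = 2p + 26 ⇒ 242 = 4p ⇒ p = 60.5, Q = 147.
Δp = 60.5 − 81 = -20.5.

-20.5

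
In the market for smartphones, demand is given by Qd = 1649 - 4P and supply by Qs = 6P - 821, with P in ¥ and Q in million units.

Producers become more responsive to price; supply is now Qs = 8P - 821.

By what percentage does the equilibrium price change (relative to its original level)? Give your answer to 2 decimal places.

Initially, 1649 - 4P = 6P - 821, so 2470 = 10P and P = 247, Q = 661.
The shock moves the curves to Qd = 1649 - 4P and Qs = 8P - 821.
New equilibrium: 1649 - 4P = 8P - 821 ⇒ 2470 = 12P ⇒ P = 1235/6 ≈ 205.8333, Q = 2477/3 ≈ 825.6667.
%ΔP = (205.8333 − 247) / 247 × 100 = -16.67%.

-16.67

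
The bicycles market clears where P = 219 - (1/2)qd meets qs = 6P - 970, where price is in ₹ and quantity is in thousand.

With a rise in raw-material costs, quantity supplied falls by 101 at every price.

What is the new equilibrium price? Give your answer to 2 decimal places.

188.63

Before the shock: 438 - 2P = 6P - 970 ⇒ 1408 = 8P ⇒ P = 176, q = 86.
After the shift, demand is qd = 438 - 2P and supply is qs = 6P - 1071.
Clearing the new market: 438 - 2P = 6P - 1071, so P = 188.625 and q = 60.75.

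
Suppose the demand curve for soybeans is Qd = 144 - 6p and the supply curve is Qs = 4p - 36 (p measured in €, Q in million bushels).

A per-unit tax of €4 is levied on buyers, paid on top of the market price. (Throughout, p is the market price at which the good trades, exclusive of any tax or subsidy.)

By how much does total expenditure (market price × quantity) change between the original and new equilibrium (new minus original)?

Solve the original market: 144 - 6p = 4p - 36, hence p = 18 and Q = 36.
Since buyers pay the price plus the tax, the effective demand curve becomes Qd = 120 - 6p.
New equilibrium: 120 - 6p = 4p - 36 ⇒ 156 = 10p ⇒ p = 15.6, Q = 26.4.
Expenditure moves from 18×36 = 648 to 15.6×26.4 = 411.84; change = -236.16.

-236.16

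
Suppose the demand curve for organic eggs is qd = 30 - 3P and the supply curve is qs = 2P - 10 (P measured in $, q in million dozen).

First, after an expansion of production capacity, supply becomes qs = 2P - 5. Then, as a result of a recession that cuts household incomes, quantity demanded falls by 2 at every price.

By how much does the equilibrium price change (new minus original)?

Original equilibrium: 30 - 3P = 2P - 10 gives 40 = 5P, so P = 8 and q = 6.
After the shift, demand is qd = 28 - 3P and supply is qs = 2P - 5.
Setting them equal: 28 - 3P = 2P - 5 → 33 = 5P, so P = 6.6 and q = 8.2.
ΔP = 6.6 − 8 = -1.4.

-1.4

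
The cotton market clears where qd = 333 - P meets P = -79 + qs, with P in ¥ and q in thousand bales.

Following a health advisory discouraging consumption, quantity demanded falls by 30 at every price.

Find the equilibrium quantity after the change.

Original equilibrium: 333 - P = P + 79 gives 254 = 2P, so P = 127 and q = 206.
The shock moves the curves to qd = 303 - P and qs = P + 79.
Equate the new curves: 303 - P = P + 79, giving 224 = 2P, P = 112, q = 191.

191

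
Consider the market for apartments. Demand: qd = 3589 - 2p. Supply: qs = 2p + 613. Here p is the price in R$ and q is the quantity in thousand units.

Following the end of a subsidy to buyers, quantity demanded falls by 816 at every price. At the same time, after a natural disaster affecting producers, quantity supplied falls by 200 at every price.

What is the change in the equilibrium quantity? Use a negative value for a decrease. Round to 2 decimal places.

-508.00

Original equilibrium: 3589 - 2p = 2p + 613 gives 2976 = 4p, so p = 744 and q = 2101.
The shock moves the curves to qd = 2773 - 2p and qs = 2p + 413.
New equilibrium: 2773 - 2p = 2p + 413 ⇒ 2360 = 4p ⇒ p = 590, q = 1593.
Δq = 1593 − 2101 = -508.00.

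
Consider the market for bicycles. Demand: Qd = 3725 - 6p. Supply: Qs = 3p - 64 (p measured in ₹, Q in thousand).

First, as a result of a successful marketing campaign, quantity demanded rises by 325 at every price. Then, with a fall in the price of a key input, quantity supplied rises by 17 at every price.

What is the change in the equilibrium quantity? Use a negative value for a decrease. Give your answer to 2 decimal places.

+119.67

Initially, 3725 - 6p = 3p - 64, so 3789 = 9p and p = 421, Q = 1199.
After the shift, demand is Qd = 4050 - 6p and supply is Qs = 3p - 47.
Clearing the new market: 4050 - 6p = 3p - 47, so p = 4097/9 ≈ 455.2222 and Q = 3956/3 ≈ 1318.6667.
ΔQ = 1318.6667 − 1199 = +119.67.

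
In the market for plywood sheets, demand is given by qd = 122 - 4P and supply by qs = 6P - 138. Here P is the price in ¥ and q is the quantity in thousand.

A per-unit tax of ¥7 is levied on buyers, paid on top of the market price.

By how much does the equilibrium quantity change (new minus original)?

-16.8

Before the shock: 122 - 4P = 6P - 138 ⇒ 260 = 10P ⇒ P = 26, q = 18.
Since buyers pay the price plus the tax, the effective demand curve becomes qd = 94 - 4P.
Setting them equal: 94 - 4P = 6P - 138 → 232 = 10P, so P = 23.2 and q = 1.2.
Δq = 1.2 − 18 = -16.8.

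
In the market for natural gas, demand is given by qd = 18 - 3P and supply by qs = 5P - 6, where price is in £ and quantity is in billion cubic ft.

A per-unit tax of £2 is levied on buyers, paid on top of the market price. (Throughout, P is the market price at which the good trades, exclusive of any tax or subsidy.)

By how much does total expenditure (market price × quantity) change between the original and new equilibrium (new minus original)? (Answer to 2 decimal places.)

-15.19

Solve the original market: 18 - 3P = 5P - 6, hence P = 3 and q = 9.
Since buyers pay the price plus the tax, the effective demand curve becomes qd = 12 - 3P.
Clearing the new market: 12 - 3P = 5P - 6, so P = 2.25 and q = 5.25.
Expenditure moves from 3×9 = 27 to 2.25×5.25 = 11.8125; change = -15.19.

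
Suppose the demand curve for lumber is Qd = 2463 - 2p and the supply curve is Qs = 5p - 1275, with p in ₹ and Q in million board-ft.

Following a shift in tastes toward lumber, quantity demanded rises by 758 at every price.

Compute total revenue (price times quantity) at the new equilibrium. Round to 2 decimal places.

1243740.41

Solve the original market: 2463 - 2p = 5p - 1275, hence p = 534 and Q = 1395.
After the shift, demand is Qd = 3221 - 2p and supply is Qs = 5p - 1275.
New equilibrium: 3221 - 2p = 5p - 1275 ⇒ 4496 = 7p ⇒ p = 4496/7 ≈ 642.2857, Q = 13555/7 ≈ 1936.4286.
New expenditure = 642.2857 × 1936.4286 = 1243740.41.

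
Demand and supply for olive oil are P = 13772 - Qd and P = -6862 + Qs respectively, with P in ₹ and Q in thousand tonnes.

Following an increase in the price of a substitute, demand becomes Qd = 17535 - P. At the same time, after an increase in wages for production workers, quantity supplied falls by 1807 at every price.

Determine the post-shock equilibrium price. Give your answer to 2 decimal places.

6240.00

Before the shock: 13772 - P = P + 6862 ⇒ 6910 = 2P ⇒ P = 3455, Q = 10317.
With the change applied: demand Qd = 17535 - P, supply Qs = P + 5055.
Equate the new curves: 17535 - P = P + 5055, giving 12480 = 2P, P = 6240, Q = 11295.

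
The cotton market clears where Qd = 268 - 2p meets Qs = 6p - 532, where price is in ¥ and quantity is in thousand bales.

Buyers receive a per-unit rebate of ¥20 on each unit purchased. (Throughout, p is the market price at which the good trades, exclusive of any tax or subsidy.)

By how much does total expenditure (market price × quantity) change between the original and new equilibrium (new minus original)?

+3490

Initially, 268 - 2p = 6p - 532, so 800 = 8p and p = 100, Q = 68.
Since buyers' out-of-pocket price is the market price minus the rebate, the effective demand curve becomes Qd = 308 - 2p.
Clearing the new market: 308 - 2p = 6p - 532, so p = 105 and Q = 98.
Expenditure moves from 100×68 = 6800 to 105×98 = 10290; change = +3490.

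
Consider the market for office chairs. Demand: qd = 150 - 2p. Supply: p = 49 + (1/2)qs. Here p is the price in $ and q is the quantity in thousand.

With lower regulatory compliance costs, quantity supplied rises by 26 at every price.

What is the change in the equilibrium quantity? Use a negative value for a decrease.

Initially, 150 - 2p = 2p - 98, so 248 = 4p and p = 62, q = 26.
With the change applied: demand qd = 150 - 2p, supply qs = 2p - 72.
New equilibrium: 150 - 2p = 2p - 72 ⇒ 222 = 4p ⇒ p = 55.5, q = 39.
Δq = 39 − 26 = +13.

+13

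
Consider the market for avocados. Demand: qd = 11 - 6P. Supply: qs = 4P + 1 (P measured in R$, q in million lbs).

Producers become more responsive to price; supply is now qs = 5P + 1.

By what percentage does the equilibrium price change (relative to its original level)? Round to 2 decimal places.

Initially, 11 - 6P = 4P + 1, so 10 = 10P and P = 1, q = 5.
With the change applied: demand qd = 11 - 6P, supply qs = 5P + 1.
New equilibrium: 11 - 6P = 5P + 1 ⇒ 10 = 11P ⇒ P = 10/11 ≈ 0.9091, q = 61/11 ≈ 5.5455.
%ΔP = (0.9091 − 1) / 1 × 100 = -9.09%.

-9.09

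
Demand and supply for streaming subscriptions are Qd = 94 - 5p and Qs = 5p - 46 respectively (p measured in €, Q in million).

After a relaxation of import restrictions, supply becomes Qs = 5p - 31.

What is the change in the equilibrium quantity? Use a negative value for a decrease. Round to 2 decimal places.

+7.50

Solve the original market: 94 - 5p = 5p - 46, hence p = 14 and Q = 24.
With the change applied: demand Qd = 94 - 5p, supply Qs = 5p - 31.
New equilibrium: 94 - 5p = 5p - 31 ⇒ 125 = 10p ⇒ p = 12.5, Q = 31.5.
ΔQ = 31.5 − 24 = +7.50.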